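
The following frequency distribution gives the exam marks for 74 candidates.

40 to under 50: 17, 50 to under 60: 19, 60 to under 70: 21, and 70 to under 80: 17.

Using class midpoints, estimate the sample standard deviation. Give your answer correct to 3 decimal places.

10.885

Midpoints: 45, 55, 65, 75
n = 74, Σfm = 4450, mean = 60.1351
Σfm² = 276250
Σf(m − x̄)² = Σfm² − (Σfm)²/n = 276250 − 4450²/74 = 8648.6486
Sample variance = 8648.6486 / 73 = 118.4746
Standard deviation = √118.4746 = 10.8846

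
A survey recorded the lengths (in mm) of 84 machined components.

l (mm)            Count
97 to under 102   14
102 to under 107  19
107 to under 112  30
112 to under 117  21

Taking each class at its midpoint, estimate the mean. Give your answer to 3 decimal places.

107.952

Midpoints: 99.5, 104.5, 109.5, 114.5
Σfm = 14×99.5 + 19×104.5 + 30×109.5 + 21×114.5 = 9068
n = Σf = 84
Mean = 9068 / 84 = 107.9524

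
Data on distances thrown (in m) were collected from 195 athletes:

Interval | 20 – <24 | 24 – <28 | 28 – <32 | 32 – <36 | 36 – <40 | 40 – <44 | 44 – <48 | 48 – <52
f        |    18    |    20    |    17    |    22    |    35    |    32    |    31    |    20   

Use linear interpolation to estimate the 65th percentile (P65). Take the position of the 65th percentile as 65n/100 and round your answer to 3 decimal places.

Cumulative frequencies: 18, 38, 55, 77, 112, 144, 175, 195
n = 195; position = 65n/100 = 126.75.
This falls in the class 40 – <44: L = 40, F = 112, f = 32, h = 4.
65th percentile ≈ 40 + ((126.75 − 112) / 32) × 4 = 41.8438

41.844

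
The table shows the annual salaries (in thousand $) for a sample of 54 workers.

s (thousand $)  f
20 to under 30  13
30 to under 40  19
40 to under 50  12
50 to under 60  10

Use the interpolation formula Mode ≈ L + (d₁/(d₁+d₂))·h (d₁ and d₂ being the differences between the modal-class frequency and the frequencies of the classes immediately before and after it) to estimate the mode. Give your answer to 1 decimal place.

Modal class: 30 to under 40 (highest frequency 19).
d₁ = 19 − 13 = 6, d₂ = 19 − 12 = 7
Mode ≈ 30 + (6/(6+7)) × 10 = 30 + 4.6154 = 34.6154

34.6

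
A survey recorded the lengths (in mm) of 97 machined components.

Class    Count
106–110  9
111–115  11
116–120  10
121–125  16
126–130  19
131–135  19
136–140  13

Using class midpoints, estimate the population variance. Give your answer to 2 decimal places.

85.80

Midpoints: 108, 113, 118, 123, 128, 133, 138
n = 97, Σfm = 12116, mean = 124.9072
Σfm² = 1521698
Σf(m − x̄)² = Σfm² − (Σfm)²/n = 1521698 − 12116²/97 = 8322.1649
Population variance = 8322.1649 / 97 = 85.7955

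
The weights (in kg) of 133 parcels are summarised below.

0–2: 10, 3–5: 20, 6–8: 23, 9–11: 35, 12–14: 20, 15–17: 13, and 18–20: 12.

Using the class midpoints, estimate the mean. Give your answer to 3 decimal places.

9.752

Midpoints: 1, 4, 7, 10, 13, 16, 19
Σfm = 10×1 + 20×4 + 23×7 + 35×10 + 20×13 + 13×16 + 12×19 = 1297
n = Σf = 133
Mean = 1297 / 133 = 9.7519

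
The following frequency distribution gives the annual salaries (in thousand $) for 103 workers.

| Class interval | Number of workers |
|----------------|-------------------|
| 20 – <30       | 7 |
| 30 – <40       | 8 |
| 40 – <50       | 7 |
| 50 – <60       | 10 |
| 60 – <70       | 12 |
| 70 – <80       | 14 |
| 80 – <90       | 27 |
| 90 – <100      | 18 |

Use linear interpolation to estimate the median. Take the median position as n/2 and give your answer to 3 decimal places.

75.357

Cumulative frequencies: 7, 15, 22, 32, 44, 58, 85, 103
n = 103; position = n/2 = 51.5.
This falls in the class 70 – <80: L = 70, F = 44, f = 14, h = 10.
Median ≈ 70 + ((51.5 − 44) / 14) × 10 = 75.3571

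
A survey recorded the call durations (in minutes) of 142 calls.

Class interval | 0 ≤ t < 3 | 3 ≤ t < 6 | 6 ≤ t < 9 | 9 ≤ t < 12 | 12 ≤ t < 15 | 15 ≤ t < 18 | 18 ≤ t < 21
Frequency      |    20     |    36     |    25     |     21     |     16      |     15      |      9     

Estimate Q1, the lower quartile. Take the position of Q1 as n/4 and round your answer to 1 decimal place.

4.3

Cumulative frequencies: 20, 56, 81, 102, 118, 133, 142
n = 142; position = n/4 = 35.5.
This falls in the class 3 ≤ t < 6: L = 3, F = 20, f = 36, h = 3.
Lower quartile ≈ 3 + ((35.5 − 20) / 36) × 3 = 4.2917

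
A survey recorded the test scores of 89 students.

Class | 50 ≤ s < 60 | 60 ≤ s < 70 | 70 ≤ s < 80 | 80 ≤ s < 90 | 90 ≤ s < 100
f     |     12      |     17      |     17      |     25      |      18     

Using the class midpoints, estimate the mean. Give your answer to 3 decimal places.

77.247

Midpoints: 55, 65, 75, 85, 95
Σfm = 12×55 + 17×65 + 17×75 + 25×85 + 18×95 = 6875
n = Σf = 89
Mean = 6875 / 89 = 77.2472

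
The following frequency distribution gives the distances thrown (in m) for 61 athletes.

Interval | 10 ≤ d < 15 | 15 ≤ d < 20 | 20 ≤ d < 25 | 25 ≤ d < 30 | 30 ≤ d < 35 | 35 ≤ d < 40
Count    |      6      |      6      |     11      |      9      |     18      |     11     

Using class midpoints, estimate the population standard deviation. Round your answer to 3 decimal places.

Midpoints: 12.5, 17.5, 22.5, 27.5, 32.5, 37.5
n = 61, Σfm = 1672.5, mean = 27.4180
Σfm² = 49631.25
Σf(m − x̄)² = Σfm² − (Σfm)²/n = 49631.25 − 1672.5²/61 = 3774.5902
Population variance = 3774.5902 / 61 = 61.8785
Standard deviation = √61.8785 = 7.8663

7.866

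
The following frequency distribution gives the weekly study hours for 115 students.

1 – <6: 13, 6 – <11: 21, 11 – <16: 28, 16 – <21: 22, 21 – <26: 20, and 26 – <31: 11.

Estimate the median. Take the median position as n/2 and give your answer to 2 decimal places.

Cumulative frequencies: 13, 34, 62, 84, 104, 115
n = 115; position = n/2 = 57.5.
This falls in the class 11 – <16: L = 11, F = 34, f = 28, h = 5.
Median ≈ 11 + ((57.5 − 34) / 28) × 5 = 15.1964

15.20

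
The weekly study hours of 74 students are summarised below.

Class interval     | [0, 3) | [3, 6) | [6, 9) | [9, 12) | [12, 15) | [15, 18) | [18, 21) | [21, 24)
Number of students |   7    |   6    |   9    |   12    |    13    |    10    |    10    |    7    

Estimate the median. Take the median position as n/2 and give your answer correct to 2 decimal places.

12.69

Cumulative frequencies: 7, 13, 22, 34, 47, 57, 67, 74
n = 74; position = n/2 = 37.
This falls in the class [12, 15): L = 12, F = 34, f = 13, h = 3.
Median ≈ 12 + ((37 − 34) / 13) × 3 = 12.6923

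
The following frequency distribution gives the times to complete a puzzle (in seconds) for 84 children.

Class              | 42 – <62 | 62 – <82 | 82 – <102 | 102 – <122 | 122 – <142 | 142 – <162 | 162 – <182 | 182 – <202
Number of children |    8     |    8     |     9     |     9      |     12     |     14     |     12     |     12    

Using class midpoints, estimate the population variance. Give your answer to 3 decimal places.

Midpoints: 52, 72, 92, 112, 132, 152, 172, 192
n = 84, Σfm = 10908, mean = 129.8571
Σfm² = 1582096
Σf(m − x̄)² = Σfm² − (Σfm)²/n = 1582096 − 10908²/84 = 165614.2857
Population variance = 165614.2857 / 84 = 1971.5986

1971.599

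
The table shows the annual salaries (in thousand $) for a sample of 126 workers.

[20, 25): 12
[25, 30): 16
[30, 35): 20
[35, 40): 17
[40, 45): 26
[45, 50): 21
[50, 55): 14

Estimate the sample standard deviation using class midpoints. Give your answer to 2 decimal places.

Midpoints: 22.5, 27.5, 32.5, 37.5, 42.5, 47.5, 52.5
n = 126, Σfm = 4835, mean = 38.3730
Σfm² = 196137.5
Σf(m − x̄)² = Σfm² − (Σfm)²/n = 196137.5 − 4835²/126 = 10603.9683
Sample variance = 10603.9683 / 125 = 84.8317
Standard deviation = √84.8317 = 9.2104

9.21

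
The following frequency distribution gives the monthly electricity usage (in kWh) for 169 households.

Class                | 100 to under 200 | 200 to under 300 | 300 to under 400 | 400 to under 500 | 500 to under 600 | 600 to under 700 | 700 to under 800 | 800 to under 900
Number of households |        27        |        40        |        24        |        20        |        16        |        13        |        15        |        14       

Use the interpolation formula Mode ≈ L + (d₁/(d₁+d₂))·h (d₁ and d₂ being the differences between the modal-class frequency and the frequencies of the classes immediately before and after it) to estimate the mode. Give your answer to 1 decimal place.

Modal class: 200 to under 300 (highest frequency 40).
d₁ = 40 − 27 = 13, d₂ = 40 − 24 = 16
Mode ≈ 200 + (13/(13+16)) × 100 = 200 + 44.8276 = 244.8276

244.8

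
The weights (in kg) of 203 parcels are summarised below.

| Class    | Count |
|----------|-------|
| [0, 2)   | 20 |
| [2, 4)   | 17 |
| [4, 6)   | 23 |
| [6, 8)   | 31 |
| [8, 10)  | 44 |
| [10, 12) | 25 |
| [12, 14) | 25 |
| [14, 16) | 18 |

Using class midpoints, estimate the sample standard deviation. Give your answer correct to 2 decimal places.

4.11

Midpoints: 1, 3, 5, 7, 9, 11, 13, 15
n = 203, Σfm = 1669, mean = 8.2217
Σfm² = 17131
Σf(m − x̄)² = Σfm² − (Σfm)²/n = 17131 − 1669²/203 = 3409.0246
Sample variance = 3409.0246 / 202 = 16.8764
Standard deviation = √16.8764 = 4.1081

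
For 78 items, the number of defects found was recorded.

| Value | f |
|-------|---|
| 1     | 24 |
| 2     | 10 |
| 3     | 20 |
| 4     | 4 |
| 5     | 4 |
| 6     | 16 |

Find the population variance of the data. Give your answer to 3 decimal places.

Values: 1, 2, 3, 4, 5, 6
n = 78, Σfx = 236, mean = 3.0256
Σfx² = 984
Σf(x − x̄)² = Σfx² − (Σfx)²/n = 984 − 236²/78 = 269.9487
Population variance = 269.9487 / 78 = 3.4609

3.461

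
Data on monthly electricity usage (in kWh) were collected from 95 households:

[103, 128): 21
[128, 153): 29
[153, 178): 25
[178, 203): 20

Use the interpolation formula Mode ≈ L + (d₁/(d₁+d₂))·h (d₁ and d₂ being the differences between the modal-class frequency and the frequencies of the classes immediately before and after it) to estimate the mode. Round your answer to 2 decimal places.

144.67

Modal class: [128, 153) (highest frequency 29).
d₁ = 29 − 21 = 8, d₂ = 29 − 25 = 4
Mode ≈ 128 + (8/(8+4)) × 25 = 128 + 16.6667 = 144.6667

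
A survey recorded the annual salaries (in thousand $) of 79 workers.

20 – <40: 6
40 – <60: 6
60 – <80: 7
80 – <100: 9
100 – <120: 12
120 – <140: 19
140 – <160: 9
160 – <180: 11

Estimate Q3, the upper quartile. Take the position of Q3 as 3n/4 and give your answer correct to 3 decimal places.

140.556

Cumulative frequencies: 6, 12, 19, 28, 40, 59, 68, 79
n = 79; position = 3n/4 = 59.25.
This falls in the class 140 – <160: L = 140, F = 59, f = 9, h = 20.
Upper quartile ≈ 140 + ((59.25 − 59) / 9) × 20 = 140.5556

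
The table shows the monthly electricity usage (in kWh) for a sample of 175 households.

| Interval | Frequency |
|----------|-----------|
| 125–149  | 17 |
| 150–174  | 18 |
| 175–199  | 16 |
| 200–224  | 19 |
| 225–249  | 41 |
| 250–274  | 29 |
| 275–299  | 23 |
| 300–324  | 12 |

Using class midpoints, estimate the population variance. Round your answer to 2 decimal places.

2585.84

Midpoints: 137, 162, 187, 212, 237, 262, 287, 312
n = 175, Σfm = 39925, mean = 228.1429
Σfm² = 9561125
Σf(m − x̄)² = Σfm² − (Σfm)²/n = 9561125 − 39925²/175 = 452521.4286
Population variance = 452521.4286 / 175 = 2585.8367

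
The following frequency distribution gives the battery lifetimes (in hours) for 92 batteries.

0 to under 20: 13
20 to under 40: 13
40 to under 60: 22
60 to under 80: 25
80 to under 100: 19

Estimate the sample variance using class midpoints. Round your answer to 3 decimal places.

Midpoints: 10, 30, 50, 70, 90
n = 92, Σfm = 5080, mean = 55.2174
Σfm² = 344400
Σf(m − x̄)² = Σfm² − (Σfm)²/n = 344400 − 5080²/92 = 63895.6522
Sample variance = 63895.6522 / 91 = 702.1500

702.150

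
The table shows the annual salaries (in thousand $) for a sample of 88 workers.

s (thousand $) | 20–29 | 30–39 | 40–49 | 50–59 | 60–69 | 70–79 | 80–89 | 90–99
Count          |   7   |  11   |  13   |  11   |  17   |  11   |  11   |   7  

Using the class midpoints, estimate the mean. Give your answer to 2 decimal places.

Midpoints: 24.5, 34.5, 44.5, 54.5, 64.5, 74.5, 84.5, 94.5
Σfm = 7×24.5 + 11×34.5 + 13×44.5 + 11×54.5 + 17×64.5 + 11×74.5 + 11×84.5 + 7×94.5 = 5236
n = Σf = 88
Mean = 5236 / 88 = 59.5000

59.50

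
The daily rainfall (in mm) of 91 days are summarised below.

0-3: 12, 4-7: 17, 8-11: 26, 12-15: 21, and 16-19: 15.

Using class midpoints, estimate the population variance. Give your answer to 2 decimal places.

25.48

Midpoints: 1.5, 5.5, 9.5, 13.5, 17.5
n = 91, Σfm = 904.5, mean = 9.9396
Σfm² = 11308.75
Σf(m − x̄)² = Σfm² − (Σfm)²/n = 11308.75 − 904.5²/91 = 2318.4176
Population variance = 2318.4176 / 91 = 25.4771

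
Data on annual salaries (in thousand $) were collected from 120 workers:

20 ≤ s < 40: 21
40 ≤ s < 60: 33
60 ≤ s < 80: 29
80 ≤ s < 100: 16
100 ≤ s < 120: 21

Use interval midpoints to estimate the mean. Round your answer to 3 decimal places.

Midpoints: 30, 50, 70, 90, 110
Σfm = 21×30 + 33×50 + 29×70 + 16×90 + 21×110 = 8060
n = Σf = 120
Mean = 8060 / 120 = 67.1667

67.167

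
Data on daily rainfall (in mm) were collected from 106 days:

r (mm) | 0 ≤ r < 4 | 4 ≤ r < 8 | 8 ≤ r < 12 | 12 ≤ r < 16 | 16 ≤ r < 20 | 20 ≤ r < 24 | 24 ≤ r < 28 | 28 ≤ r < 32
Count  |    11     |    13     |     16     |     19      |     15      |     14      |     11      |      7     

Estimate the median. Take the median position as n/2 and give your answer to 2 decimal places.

14.74

Cumulative frequencies: 11, 24, 40, 59, 74, 88, 99, 106
n = 106; position = n/2 = 53.
This falls in the class 12 ≤ r < 16: L = 12, F = 40, f = 19, h = 4.
Median ≈ 12 + ((53 − 40) / 19) × 4 = 14.7368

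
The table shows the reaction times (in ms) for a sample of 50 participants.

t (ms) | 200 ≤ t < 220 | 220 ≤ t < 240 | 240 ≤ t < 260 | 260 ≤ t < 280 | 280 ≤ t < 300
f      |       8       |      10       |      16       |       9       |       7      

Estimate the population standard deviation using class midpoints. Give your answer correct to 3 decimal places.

Midpoints: 210, 230, 250, 270, 290
n = 50, Σfm = 12440, mean = 248.8000
Σfm² = 3126600
Σf(m − x̄)² = Σfm² − (Σfm)²/n = 3126600 − 12440²/50 = 31528.0000
Population variance = 31528.0000 / 50 = 630.5600
Standard deviation = √630.5600 = 25.1110

25.111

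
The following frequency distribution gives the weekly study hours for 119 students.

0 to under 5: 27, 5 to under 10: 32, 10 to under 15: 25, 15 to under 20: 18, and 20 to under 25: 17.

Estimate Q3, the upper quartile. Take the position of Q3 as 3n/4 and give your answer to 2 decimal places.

Cumulative frequencies: 27, 59, 84, 102, 119
n = 119; position = 3n/4 = 89.25.
This falls in the class 15 to under 20: L = 15, F = 84, f = 18, h = 5.
Upper quartile ≈ 15 + ((89.25 − 84) / 18) × 5 = 16.4583

16.46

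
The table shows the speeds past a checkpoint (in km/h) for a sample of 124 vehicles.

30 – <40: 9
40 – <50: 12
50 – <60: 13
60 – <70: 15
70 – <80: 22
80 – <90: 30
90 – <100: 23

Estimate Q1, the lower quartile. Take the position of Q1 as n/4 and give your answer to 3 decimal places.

57.692

Cumulative frequencies: 9, 21, 34, 49, 71, 101, 124
n = 124; position = n/4 = 31.
This falls in the class 50 – <60: L = 50, F = 21, f = 13, h = 10.
Lower quartile ≈ 50 + ((31 − 21) / 13) × 10 = 57.6923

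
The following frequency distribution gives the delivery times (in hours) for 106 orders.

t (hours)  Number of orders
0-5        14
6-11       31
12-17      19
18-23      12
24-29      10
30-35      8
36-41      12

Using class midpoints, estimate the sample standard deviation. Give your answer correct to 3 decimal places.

11.473

Midpoints: 2.5, 8.5, 14.5, 20.5, 26.5, 32.5, 38.5
n = 106, Σfm = 1807, mean = 17.0472
Σfm² = 44624.5
Σf(m − x̄)² = Σfm² − (Σfm)²/n = 44624.5 − 1807²/106 = 13820.2642
Sample variance = 13820.2642 / 105 = 131.6216
Standard deviation = √131.6216 = 11.4726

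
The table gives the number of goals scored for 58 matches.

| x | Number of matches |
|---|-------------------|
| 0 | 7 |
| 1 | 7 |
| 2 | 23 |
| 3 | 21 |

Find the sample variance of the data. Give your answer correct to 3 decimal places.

Values: 0, 1, 2, 3
n = 58, Σfx = 116, mean = 2.0000
Σfx² = 288
Σf(x − x̄)² = Σfx² − (Σfx)²/n = 288 − 116²/58 = 56.0000
Sample variance = 56.0000 / 57 = 0.9825

0.982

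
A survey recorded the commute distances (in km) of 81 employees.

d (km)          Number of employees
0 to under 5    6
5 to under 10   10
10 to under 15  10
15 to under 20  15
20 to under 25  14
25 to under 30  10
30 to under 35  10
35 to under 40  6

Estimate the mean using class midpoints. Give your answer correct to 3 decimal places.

Midpoints: 2.5, 7.5, 12.5, 17.5, 22.5, 27.5, 32.5, 37.5
Σfm = 6×2.5 + 10×7.5 + 10×12.5 + 15×17.5 + 14×22.5 + 10×27.5 + 10×32.5 + 6×37.5 = 1617.5
n = Σf = 81
Mean = 1617.5 / 81 = 19.9691

19.969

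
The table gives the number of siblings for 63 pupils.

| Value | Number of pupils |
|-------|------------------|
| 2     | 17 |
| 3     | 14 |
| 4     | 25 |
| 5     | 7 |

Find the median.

4

Cumulative frequencies: 17, 31, 56, 63
n = 63, so the median is the value in position (n+1)/2 = 32.
Position 32 falls at value 4.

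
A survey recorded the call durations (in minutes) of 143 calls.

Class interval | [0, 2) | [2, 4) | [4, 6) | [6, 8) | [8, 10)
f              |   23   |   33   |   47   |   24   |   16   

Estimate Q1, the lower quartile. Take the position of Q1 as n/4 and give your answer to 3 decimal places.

2.773

Cumulative frequencies: 23, 56, 103, 127, 143
n = 143; position = n/4 = 35.75.
This falls in the class [2, 4): L = 2, F = 23, f = 33, h = 2.
Lower quartile ≈ 2 + ((35.75 − 23) / 33) × 2 = 2.7727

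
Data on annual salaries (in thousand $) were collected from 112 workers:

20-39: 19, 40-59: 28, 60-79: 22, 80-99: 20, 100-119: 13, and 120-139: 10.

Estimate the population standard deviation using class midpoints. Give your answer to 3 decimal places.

30.770

Midpoints: 29.5, 49.5, 69.5, 89.5, 109.5, 129.5
n = 112, Σfm = 7984, mean = 71.2857
Σfm² = 675188
Σf(m − x̄)² = Σfm² − (Σfm)²/n = 675188 − 7984²/112 = 106042.8571
Population variance = 106042.8571 / 112 = 946.8112
Standard deviation = √946.8112 = 30.7703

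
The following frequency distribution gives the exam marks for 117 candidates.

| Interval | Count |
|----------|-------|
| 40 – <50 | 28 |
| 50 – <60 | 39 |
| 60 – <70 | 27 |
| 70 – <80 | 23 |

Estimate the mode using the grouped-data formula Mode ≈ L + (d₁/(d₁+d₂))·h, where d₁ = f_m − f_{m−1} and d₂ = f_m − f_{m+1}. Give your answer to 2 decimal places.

Modal class: 50 – <60 (highest frequency 39).
d₁ = 39 − 28 = 11, d₂ = 39 − 27 = 12
Mode ≈ 50 + (11/(11+12)) × 10 = 50 + 4.7826 = 54.7826

54.78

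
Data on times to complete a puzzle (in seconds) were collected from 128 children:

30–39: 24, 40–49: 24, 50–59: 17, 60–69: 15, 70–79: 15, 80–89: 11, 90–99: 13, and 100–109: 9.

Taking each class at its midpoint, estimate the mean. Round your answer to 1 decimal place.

Midpoints: 34.5, 44.5, 54.5, 64.5, 74.5, 84.5, 94.5, 104.5
Σfm = 24×34.5 + 24×44.5 + 17×54.5 + 15×64.5 + 15×74.5 + 11×84.5 + 13×94.5 + 9×104.5 = 8006
n = Σf = 128
Mean = 8006 / 128 = 62.5469

62.5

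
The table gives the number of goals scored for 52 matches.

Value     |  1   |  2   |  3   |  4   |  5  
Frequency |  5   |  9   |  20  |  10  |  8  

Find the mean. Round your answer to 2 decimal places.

3.13

Values: 1, 2, 3, 4, 5
Σfx = 5×1 + 9×2 + 20×3 + 10×4 + 8×5 = 163
n = Σf = 52
Mean = 163 / 52 = 3.1346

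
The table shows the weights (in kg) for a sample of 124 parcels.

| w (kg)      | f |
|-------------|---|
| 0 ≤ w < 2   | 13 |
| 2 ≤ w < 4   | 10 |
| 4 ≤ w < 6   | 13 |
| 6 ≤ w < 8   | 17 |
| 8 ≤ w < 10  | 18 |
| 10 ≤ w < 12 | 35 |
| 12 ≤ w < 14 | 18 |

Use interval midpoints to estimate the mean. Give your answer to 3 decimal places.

Midpoints: 1, 3, 5, 7, 9, 11, 13
Σfm = 13×1 + 10×3 + 13×5 + 17×7 + 18×9 + 35×11 + 18×13 = 1008
n = Σf = 124
Mean = 1008 / 124 = 8.1290

8.129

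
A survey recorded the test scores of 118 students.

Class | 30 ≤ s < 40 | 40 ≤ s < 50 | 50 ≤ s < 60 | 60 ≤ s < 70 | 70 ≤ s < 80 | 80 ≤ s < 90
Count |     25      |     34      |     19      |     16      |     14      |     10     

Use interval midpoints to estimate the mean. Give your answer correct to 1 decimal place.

Midpoints: 35, 45, 55, 65, 75, 85
Σfm = 25×35 + 34×45 + 19×55 + 16×65 + 14×75 + 10×85 = 6390
n = Σf = 118
Mean = 6390 / 118 = 54.1525

54.2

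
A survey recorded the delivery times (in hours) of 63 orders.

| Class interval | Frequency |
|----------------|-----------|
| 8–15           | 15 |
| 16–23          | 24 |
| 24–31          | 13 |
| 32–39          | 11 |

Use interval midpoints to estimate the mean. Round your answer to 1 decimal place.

Midpoints: 11.5, 19.5, 27.5, 35.5
Σfm = 15×11.5 + 24×19.5 + 13×27.5 + 11×35.5 = 1388.5
n = Σf = 63
Mean = 1388.5 / 63 = 22.0397

22.0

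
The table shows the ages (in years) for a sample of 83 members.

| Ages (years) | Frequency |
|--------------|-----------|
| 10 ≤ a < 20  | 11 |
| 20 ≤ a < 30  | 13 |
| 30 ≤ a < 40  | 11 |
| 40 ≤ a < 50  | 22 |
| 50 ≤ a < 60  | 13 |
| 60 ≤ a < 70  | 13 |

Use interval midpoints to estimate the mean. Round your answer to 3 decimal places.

Midpoints: 15, 25, 35, 45, 55, 65
Σfm = 11×15 + 13×25 + 11×35 + 22×45 + 13×55 + 13×65 = 3425
n = Σf = 83
Mean = 3425 / 83 = 41.2651

41.265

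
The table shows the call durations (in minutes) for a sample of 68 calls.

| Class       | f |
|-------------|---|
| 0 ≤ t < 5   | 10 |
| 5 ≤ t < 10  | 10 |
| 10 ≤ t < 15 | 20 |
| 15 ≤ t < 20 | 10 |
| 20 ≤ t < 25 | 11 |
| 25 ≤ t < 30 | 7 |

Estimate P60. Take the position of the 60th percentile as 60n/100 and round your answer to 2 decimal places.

Cumulative frequencies: 10, 20, 40, 50, 61, 68
n = 68; position = 60n/100 = 40.8.
This falls in the class 15 ≤ t < 20: L = 15, F = 40, f = 10, h = 5.
60th percentile ≈ 15 + ((40.8 − 40) / 10) × 5 = 15.4000

15.40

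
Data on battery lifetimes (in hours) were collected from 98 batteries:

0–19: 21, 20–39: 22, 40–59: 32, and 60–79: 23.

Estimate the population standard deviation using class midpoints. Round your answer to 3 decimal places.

21.366

Midpoints: 9.5, 29.5, 49.5, 69.5
n = 98, Σfm = 4031, mean = 41.1327
Σfm² = 210544.5
Σf(m − x̄)² = Σfm² − (Σfm)²/n = 210544.5 − 4031²/98 = 44738.7755
Population variance = 44738.7755 / 98 = 456.5181
Standard deviation = √456.5181 = 21.3663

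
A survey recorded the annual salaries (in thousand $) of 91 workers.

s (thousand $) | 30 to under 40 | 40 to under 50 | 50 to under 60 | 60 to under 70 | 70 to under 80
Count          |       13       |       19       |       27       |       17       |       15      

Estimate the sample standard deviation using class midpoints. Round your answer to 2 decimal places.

Midpoints: 35, 45, 55, 65, 75
n = 91, Σfm = 5025, mean = 55.2198
Σfm² = 292275
Σf(m − x̄)² = Σfm² − (Σfm)²/n = 292275 − 5025²/91 = 14795.6044
Sample variance = 14795.6044 / 90 = 164.3956
Standard deviation = √164.3956 = 12.8217

12.82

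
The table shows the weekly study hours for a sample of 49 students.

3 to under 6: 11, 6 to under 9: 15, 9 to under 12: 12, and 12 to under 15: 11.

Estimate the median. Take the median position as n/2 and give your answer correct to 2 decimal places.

8.70

Cumulative frequencies: 11, 26, 38, 49
n = 49; position = n/2 = 24.5.
This falls in the class 6 to under 9: L = 6, F = 11, f = 15, h = 3.
Median ≈ 6 + ((24.5 − 11) / 15) × 3 = 8.7000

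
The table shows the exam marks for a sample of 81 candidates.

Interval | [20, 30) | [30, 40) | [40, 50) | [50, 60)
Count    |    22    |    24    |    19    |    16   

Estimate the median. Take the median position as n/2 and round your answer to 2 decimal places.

37.71

Cumulative frequencies: 22, 46, 65, 81
n = 81; position = n/2 = 40.5.
This falls in the class [30, 40): L = 30, F = 22, f = 24, h = 10.
Median ≈ 30 + ((40.5 − 22) / 24) × 10 = 37.7083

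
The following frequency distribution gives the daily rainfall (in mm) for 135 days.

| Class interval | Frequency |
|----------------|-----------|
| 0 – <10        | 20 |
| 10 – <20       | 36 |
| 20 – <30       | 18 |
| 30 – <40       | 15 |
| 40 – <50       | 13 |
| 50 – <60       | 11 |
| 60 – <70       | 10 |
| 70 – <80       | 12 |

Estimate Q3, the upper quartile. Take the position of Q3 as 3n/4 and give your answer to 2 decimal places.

Cumulative frequencies: 20, 56, 74, 89, 102, 113, 123, 135
n = 135; position = 3n/4 = 101.25.
This falls in the class 40 – <50: L = 40, F = 89, f = 13, h = 10.
Upper quartile ≈ 40 + ((101.25 − 89) / 13) × 10 = 49.4231

49.42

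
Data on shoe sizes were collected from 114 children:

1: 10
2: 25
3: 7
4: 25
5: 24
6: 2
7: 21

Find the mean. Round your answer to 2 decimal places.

4.04

Values: 1, 2, 3, 4, 5, 6, 7
Σfx = 10×1 + 25×2 + 7×3 + 25×4 + 24×5 + 2×6 + 21×7 = 460
n = Σf = 114
Mean = 460 / 114 = 4.0351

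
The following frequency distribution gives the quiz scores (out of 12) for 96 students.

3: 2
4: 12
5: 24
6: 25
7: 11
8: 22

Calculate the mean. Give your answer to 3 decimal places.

Values: 3, 4, 5, 6, 7, 8
Σfx = 2×3 + 12×4 + 24×5 + 25×6 + 11×7 + 22×8 = 577
n = Σf = 96
Mean = 577 / 96 = 6.0104

6.010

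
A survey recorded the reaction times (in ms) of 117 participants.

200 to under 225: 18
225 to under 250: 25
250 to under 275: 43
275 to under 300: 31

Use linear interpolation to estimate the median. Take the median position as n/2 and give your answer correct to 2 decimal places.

Cumulative frequencies: 18, 43, 86, 117
n = 117; position = n/2 = 58.5.
This falls in the class 250 to under 275: L = 250, F = 43, f = 43, h = 25.
Median ≈ 250 + ((58.5 − 43) / 43) × 25 = 259.0116

259.01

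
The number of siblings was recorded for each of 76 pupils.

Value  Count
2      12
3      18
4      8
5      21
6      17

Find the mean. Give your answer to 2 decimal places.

Values: 2, 3, 4, 5, 6
Σfx = 12×2 + 18×3 + 8×4 + 21×5 + 17×6 = 317
n = Σf = 76
Mean = 317 / 76 = 4.1711

4.17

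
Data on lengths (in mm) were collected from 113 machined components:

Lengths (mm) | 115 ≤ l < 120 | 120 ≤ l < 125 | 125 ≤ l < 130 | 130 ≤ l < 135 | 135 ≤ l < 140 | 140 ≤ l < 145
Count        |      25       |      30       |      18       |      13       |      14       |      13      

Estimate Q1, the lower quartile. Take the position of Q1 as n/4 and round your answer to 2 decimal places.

Cumulative frequencies: 25, 55, 73, 86, 100, 113
n = 113; position = n/4 = 28.25.
This falls in the class 120 ≤ l < 125: L = 120, F = 25, f = 30, h = 5.
Lower quartile ≈ 120 + ((28.25 − 25) / 30) × 5 = 120.5417

120.54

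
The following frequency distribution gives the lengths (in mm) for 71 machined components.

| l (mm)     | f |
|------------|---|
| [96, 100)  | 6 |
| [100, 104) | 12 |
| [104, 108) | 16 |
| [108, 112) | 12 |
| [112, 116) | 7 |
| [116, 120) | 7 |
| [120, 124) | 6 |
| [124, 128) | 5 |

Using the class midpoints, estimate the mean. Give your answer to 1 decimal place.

Midpoints: 98, 102, 106, 110, 114, 118, 122, 126
Σfm = 6×98 + 12×102 + 16×106 + 12×110 + 7×114 + 7×118 + 6×122 + 5×126 = 7814
n = Σf = 71
Mean = 7814 / 71 = 110.0563

110.1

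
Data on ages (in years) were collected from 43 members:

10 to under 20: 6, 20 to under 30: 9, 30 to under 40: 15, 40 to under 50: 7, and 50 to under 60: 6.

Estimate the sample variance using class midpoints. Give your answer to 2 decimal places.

Midpoints: 15, 25, 35, 45, 55
n = 43, Σfm = 1485, mean = 34.5349
Σfm² = 57675
Σf(m − x̄)² = Σfm² − (Σfm)²/n = 57675 − 1485²/43 = 6390.6977
Sample variance = 6390.6977 / 42 = 152.1595

152.16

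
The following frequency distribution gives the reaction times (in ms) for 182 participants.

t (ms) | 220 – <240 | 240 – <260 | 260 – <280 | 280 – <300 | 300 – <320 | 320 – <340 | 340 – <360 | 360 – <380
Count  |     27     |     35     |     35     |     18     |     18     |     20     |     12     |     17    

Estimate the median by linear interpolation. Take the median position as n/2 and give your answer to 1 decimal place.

276.6

Cumulative frequencies: 27, 62, 97, 115, 133, 153, 165, 182
n = 182; position = n/2 = 91.
This falls in the class 260 – <280: L = 260, F = 62, f = 35, h = 20.
Median ≈ 260 + ((91 − 62) / 35) × 20 = 276.5714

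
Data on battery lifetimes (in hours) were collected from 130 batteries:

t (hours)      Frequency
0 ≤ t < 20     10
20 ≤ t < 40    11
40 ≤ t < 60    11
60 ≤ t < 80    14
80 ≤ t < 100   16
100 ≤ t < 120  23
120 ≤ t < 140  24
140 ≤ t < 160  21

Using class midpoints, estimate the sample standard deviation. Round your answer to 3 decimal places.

Midpoints: 10, 30, 50, 70, 90, 110, 130, 150
n = 130, Σfm = 12200, mean = 93.8462
Σfm² = 1393000
Σf(m − x̄)² = Σfm² − (Σfm)²/n = 1393000 − 12200²/130 = 248076.9231
Sample variance = 248076.9231 / 129 = 1923.0769
Standard deviation = √1923.0769 = 43.8529

43.853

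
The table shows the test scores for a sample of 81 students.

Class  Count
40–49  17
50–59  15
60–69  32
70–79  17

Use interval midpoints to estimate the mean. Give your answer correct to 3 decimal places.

60.549

Midpoints: 44.5, 54.5, 64.5, 74.5
Σfm = 17×44.5 + 15×54.5 + 32×64.5 + 17×74.5 = 4904.5
n = Σf = 81
Mean = 4904.5 / 81 = 60.5494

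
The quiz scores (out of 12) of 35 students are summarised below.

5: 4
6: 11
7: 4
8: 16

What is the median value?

Cumulative frequencies: 4, 15, 19, 35
n = 35, so the median is the value in position (n+1)/2 = 18.
Position 18 falls at value 7.

7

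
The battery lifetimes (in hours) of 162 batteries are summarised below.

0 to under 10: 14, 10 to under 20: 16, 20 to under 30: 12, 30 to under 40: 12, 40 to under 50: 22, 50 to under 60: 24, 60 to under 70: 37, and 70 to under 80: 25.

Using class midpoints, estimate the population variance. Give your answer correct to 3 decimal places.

505.110

Midpoints: 5, 15, 25, 35, 45, 55, 65, 75
n = 162, Σfm = 7620, mean = 47.0370
Σfm² = 440250
Σf(m − x̄)² = Σfm² − (Σfm)²/n = 440250 − 7620²/162 = 81827.7778
Population variance = 81827.7778 / 162 = 505.1097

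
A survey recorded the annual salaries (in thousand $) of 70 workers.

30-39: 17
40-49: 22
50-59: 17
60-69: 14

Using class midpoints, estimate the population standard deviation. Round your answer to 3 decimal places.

Midpoints: 34.5, 44.5, 54.5, 64.5
n = 70, Σfm = 3395, mean = 48.5000
Σfm² = 172537.5
Σf(m − x̄)² = Σfm² − (Σfm)²/n = 172537.5 − 3395²/70 = 7880.0000
Population variance = 7880.0000 / 70 = 112.5714
Standard deviation = √112.5714 = 10.6100

10.610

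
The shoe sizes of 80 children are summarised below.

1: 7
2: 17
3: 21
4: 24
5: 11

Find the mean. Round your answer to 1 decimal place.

3.2

Values: 1, 2, 3, 4, 5
Σfx = 7×1 + 17×2 + 21×3 + 24×4 + 11×5 = 255
n = Σf = 80
Mean = 255 / 80 = 3.1875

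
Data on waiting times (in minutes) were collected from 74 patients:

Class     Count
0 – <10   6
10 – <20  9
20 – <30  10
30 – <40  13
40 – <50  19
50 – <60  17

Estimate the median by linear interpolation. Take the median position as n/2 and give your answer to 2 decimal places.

Cumulative frequencies: 6, 15, 25, 38, 57, 74
n = 74; position = n/2 = 37.
This falls in the class 30 – <40: L = 30, F = 25, f = 13, h = 10.
Median ≈ 30 + ((37 − 25) / 13) × 10 = 39.2308

39.23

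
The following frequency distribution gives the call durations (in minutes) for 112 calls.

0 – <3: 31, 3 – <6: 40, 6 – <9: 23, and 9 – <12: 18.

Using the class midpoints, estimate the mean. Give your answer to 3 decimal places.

5.250

Midpoints: 1.5, 4.5, 7.5, 10.5
Σfm = 31×1.5 + 40×4.5 + 23×7.5 + 18×10.5 = 588
n = Σf = 112
Mean = 588 / 112 = 5.2500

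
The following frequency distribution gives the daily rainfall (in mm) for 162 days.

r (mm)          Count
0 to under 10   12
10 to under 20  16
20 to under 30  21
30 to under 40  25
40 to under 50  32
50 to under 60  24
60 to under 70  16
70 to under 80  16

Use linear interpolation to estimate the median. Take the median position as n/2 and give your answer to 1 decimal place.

Cumulative frequencies: 12, 28, 49, 74, 106, 130, 146, 162
n = 162; position = n/2 = 81.
This falls in the class 40 to under 50: L = 40, F = 74, f = 32, h = 10.
Median ≈ 40 + ((81 − 74) / 32) × 10 = 42.1875

42.2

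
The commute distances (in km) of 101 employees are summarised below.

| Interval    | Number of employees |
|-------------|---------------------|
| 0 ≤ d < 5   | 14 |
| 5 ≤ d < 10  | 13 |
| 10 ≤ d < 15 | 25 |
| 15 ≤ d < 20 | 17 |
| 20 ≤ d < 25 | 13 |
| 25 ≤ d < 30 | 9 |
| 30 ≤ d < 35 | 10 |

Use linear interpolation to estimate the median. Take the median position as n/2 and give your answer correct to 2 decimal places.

Cumulative frequencies: 14, 27, 52, 69, 82, 91, 101
n = 101; position = n/2 = 50.5.
This falls in the class 10 ≤ d < 15: L = 10, F = 27, f = 25, h = 5.
Median ≈ 10 + ((50.5 − 27) / 25) × 5 = 14.7000

14.70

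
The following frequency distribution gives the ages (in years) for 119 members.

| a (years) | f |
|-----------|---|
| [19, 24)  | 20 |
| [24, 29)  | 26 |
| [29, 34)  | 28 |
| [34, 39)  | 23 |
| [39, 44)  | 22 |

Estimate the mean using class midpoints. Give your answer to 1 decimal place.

Midpoints: 21.5, 26.5, 31.5, 36.5, 41.5
Σfm = 20×21.5 + 26×26.5 + 28×31.5 + 23×36.5 + 22×41.5 = 3753.5
n = Σf = 119
Mean = 3753.5 / 119 = 31.5420

31.5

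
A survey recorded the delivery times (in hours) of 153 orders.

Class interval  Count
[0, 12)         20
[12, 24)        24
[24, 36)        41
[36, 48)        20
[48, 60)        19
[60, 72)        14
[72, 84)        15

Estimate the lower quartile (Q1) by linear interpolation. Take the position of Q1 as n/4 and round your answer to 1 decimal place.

Cumulative frequencies: 20, 44, 85, 105, 124, 138, 153
n = 153; position = n/4 = 38.25.
This falls in the class [12, 24): L = 12, F = 20, f = 24, h = 12.
Lower quartile ≈ 12 + ((38.25 − 20) / 24) × 12 = 21.1250

21.1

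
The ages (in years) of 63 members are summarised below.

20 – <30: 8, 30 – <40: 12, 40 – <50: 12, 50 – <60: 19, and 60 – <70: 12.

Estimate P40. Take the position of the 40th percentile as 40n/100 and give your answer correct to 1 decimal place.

44.3

Cumulative frequencies: 8, 20, 32, 51, 63
n = 63; position = 40n/100 = 25.2.
This falls in the class 40 – <50: L = 40, F = 20, f = 12, h = 10.
40th percentile ≈ 40 + ((25.2 − 20) / 12) × 10 = 44.3333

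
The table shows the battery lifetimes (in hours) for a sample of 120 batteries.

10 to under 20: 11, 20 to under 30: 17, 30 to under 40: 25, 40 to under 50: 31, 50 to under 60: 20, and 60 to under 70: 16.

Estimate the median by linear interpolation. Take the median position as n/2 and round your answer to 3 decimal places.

Cumulative frequencies: 11, 28, 53, 84, 104, 120
n = 120; position = n/2 = 60.
This falls in the class 40 to under 50: L = 40, F = 53, f = 31, h = 10.
Median ≈ 40 + ((60 − 53) / 31) × 10 = 42.2581

42.258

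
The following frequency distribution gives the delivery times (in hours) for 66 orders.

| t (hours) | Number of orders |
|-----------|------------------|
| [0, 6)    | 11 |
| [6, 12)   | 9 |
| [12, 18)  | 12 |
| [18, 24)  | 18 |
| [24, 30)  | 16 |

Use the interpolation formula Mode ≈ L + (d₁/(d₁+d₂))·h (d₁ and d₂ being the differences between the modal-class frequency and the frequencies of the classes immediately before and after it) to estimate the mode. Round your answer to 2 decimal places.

Modal class: [18, 24) (highest frequency 18).
d₁ = 18 − 12 = 6, d₂ = 18 − 16 = 2
Mode ≈ 18 + (6/(6+2)) × 6 = 18 + 4.5000 = 22.5000

22.50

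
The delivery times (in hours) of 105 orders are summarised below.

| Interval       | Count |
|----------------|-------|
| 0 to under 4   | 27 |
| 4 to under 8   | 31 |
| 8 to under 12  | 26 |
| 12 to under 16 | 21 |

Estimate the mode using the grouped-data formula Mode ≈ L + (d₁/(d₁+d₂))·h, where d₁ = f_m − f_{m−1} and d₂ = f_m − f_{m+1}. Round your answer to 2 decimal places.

Modal class: 4 to under 8 (highest frequency 31).
d₁ = 31 − 27 = 4, d₂ = 31 − 26 = 5
Mode ≈ 4 + (4/(4+5)) × 4 = 4 + 1.7778 = 5.7778

5.78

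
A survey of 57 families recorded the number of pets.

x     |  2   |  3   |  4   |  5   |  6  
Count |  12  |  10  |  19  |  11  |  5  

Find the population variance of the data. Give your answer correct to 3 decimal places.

Values: 2, 3, 4, 5, 6
n = 57, Σfx = 215, mean = 3.7719
Σfx² = 897
Σf(x − x̄)² = Σfx² − (Σfx)²/n = 897 − 215²/57 = 86.0351
Population variance = 86.0351 / 57 = 1.5094

1.509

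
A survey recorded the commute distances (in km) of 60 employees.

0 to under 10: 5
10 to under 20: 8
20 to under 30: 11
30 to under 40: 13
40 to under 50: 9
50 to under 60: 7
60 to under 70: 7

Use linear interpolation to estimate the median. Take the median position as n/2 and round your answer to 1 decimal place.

34.6

Cumulative frequencies: 5, 13, 24, 37, 46, 53, 60
n = 60; position = n/2 = 30.
This falls in the class 30 to under 40: L = 30, F = 24, f = 13, h = 10.
Median ≈ 30 + ((30 − 24) / 13) × 10 = 34.6154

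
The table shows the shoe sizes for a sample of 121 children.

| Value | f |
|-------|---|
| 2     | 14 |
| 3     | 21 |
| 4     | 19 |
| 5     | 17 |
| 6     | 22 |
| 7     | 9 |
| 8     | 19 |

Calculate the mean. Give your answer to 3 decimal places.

4.950

Values: 2, 3, 4, 5, 6, 7, 8
Σfx = 14×2 + 21×3 + 19×4 + 17×5 + 22×6 + 9×7 + 19×8 = 599
n = Σf = 121
Mean = 599 / 121 = 4.9504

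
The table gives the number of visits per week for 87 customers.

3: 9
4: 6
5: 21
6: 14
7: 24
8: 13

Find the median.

Cumulative frequencies: 9, 15, 36, 50, 74, 87
n = 87, so the median is the value in position (n+1)/2 = 44.
Position 44 falls at value 6.

6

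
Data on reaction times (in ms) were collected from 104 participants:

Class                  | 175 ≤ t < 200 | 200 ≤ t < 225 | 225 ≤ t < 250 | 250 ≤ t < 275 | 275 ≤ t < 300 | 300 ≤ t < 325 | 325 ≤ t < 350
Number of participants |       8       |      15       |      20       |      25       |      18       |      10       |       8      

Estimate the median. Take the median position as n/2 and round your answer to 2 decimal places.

Cumulative frequencies: 8, 23, 43, 68, 86, 96, 104
n = 104; position = n/2 = 52.
This falls in the class 250 ≤ t < 275: L = 250, F = 43, f = 25, h = 25.
Median ≈ 250 + ((52 − 43) / 25) × 25 = 259.0000

259.00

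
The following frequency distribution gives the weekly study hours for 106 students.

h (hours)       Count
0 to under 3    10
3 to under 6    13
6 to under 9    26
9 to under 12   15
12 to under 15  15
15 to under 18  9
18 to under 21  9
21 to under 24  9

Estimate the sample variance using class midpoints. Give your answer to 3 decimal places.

Midpoints: 1.5, 4.5, 7.5, 10.5, 13.5, 16.5, 19.5, 22.5
n = 106, Σfm = 1155, mean = 10.8962
Σfm² = 16564.5
Σf(m − x̄)² = Σfm² − (Σfm)²/n = 16564.5 − 1155²/106 = 3979.3585
Sample variance = 3979.3585 / 105 = 37.8987

37.899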